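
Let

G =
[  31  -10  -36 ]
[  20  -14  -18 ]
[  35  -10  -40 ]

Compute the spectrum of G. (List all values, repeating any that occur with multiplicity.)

Set up det(λI - G) = 0.
Expanding the 3×3 determinant: p(λ) = λ^3 + 23λ^2 + 166λ + 360.
Try λ = -10: p(-10) = 0, so -10 is a root.
Factor out (λ + 10): p(λ) = (λ + 10)·(λ^2 + 13λ + 36).
The quadratic factors as (λ + 9)·(λ + 4).
Eigenvalues: -10, -9, -4.

-10, -9, -4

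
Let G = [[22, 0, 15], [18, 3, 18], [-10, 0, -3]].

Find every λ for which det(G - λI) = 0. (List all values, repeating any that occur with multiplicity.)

Set up det(tI - G) = 0.
Expanding along the first row, p(t) = t^3 - 22t^2 + 141t - 252.
Rational-root test: t = 3 gives p(3) = 0.
Dividing by (t - 3) leaves t^2 - 19t + 84.
The quadratic factors as (t - 7)·(t - 12).
Eigenvalues: 3, 7, 12.

3, 7, 12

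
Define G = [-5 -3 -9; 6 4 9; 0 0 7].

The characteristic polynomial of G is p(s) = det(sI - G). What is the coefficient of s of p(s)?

p(s) = s^3 - 6s^2 - 9s + 14.
The coefficient of s is -9.

-9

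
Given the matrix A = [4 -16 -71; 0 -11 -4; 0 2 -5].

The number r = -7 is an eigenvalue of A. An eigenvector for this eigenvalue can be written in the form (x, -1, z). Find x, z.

We need (A + 7I)v = 0.
A + 7I = [[11, -16, -71], [0, -4, -4], [0, 2, 2]].
Row 1: (11)·x + (-16)·-1 + (-71)·z = 0
Row 2: (0)·x + (-4)·-1 + (-4)·z = 0
Row 3: (0)·x + (2)·-1 + (2)·z = 0
Solving gives x = 5, z = 1.
Check: A·(5, -1, 1) = (-35, 7, -7) = -7·(5, -1, 1).

5, 1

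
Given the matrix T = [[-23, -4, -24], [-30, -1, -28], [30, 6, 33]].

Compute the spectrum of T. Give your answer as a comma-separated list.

-3, 5, 7

Set up det(lambda·I - T) = 0.
Expanding the 3×3 determinant: p(lambda) = lambda^3 - 9·lambda^2 - lambda + 105.
Try lambda = 5: p(5) = 0, so 5 is a root.
Factor out (lambda - 5): p(lambda) = (lambda - 5)·(lambda^2 - 4·lambda - 21).
The quadratic factors as (lambda + 3)·(lambda - 7).
Eigenvalues: -3, 5, 7.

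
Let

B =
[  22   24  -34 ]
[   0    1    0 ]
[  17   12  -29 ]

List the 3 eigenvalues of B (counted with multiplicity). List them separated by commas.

The characteristic polynomial is p(r) = det(rI - B).
Expanding the 3×3 determinant: p(r) = r^3 + 6r^2 - 67r + 60.
Try r = 1: p(1) = 0, so 1 is a root.
Dividing by (r - 1) leaves r^2 + 7r - 60.
The quadratic factors as (r + 12)·(r - 5).
Eigenvalues: -12, 1, 5.

-12, 1, 5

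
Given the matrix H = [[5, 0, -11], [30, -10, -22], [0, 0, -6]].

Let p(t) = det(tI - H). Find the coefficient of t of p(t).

-20

p(t) = t^3 + 11t^2 - 20t - 300.
The coefficient of t is -20.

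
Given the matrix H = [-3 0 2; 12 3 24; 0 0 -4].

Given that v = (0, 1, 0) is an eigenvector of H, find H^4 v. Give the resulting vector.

(0, 81, 0)

First find the eigenvalue: Hv = (0, 3, 0) = 3·(0, 1, 0), so λ = 3.
Then H^4 v = λ^4·v = 3^4·(0, 1, 0) = 81·(0, 1, 0) = (0, 81, 0).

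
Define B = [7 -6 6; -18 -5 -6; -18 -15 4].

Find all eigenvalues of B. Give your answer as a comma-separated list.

Compute the characteristic polynomial p(μ) = det(μI - B).
Cofactor expansion gives p(μ) = μ^3 - 6μ^2 - 117μ + 770.
Since p(-11) = 0, μ = -11 is a root.
Factor out (μ + 11): p(μ) = (μ + 11)·(μ^2 - 17μ + 70).
The quadratic factors as (μ - 7)·(μ - 10).
Eigenvalues: -11, 7, 10.

-11, 7, 10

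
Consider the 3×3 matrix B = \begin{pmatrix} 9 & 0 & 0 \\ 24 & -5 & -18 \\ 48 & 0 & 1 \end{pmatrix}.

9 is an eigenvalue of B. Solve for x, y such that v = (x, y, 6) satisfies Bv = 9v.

1, -6

We need (B - 9I)v = 0.
B - 9I = [[0, 0, 0], [24, -14, -18], [48, 0, -8]].
Row 1: (0)·x + (0)·y + (0)·6 = 0
Row 2: (24)·x + (-14)·y + (-18)·6 = 0
Row 3: (48)·x + (0)·y + (-8)·6 = 0
Solving gives x = 1, y = -6.
Check: B·(1, -6, 6) = (9, -54, 54) = 9·(1, -6, 6).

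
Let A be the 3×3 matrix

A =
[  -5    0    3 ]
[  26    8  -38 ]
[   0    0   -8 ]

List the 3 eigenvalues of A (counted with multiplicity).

-8, -5, 8

Set up det(lambda·I - A) = 0.
Expanding the 3×3 determinant: p(lambda) = lambda^3 + 5·lambda^2 - 64·lambda - 320.
Rational-root test: lambda = 8 gives p(8) = 0.
Dividing by (lambda - 8) leaves lambda^2 + 13·lambda + 40.
The quadratic factors as (lambda + 8)·(lambda + 5).
Eigenvalues: -8, -5, 8.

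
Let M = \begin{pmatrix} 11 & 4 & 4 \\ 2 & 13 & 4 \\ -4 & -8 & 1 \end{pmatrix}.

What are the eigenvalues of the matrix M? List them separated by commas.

The characteristic polynomial is p(μ) = det(μI - M).
Expanding the 3×3 determinant: p(μ) = μ^3 - 25μ^2 + 207μ - 567.
Rational-root test: μ = 7 gives p(7) = 0.
Factor out (μ - 7): p(μ) = (μ - 7)·(μ^2 - 18μ + 81).
The quadratic factor is (μ - 9)^2.
Eigenvalues: 7, 9, 9.

7, 9, 9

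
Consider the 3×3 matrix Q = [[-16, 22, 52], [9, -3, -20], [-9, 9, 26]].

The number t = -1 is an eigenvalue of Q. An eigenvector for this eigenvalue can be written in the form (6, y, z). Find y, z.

We need (Q + 1I)v = 0.
Q + 1I = [[-15, 22, 52], [9, -2, -20], [-9, 9, 27]].
Row 1: (-15)·6 + (22)·y + (52)·z = 0
Row 2: (9)·6 + (-2)·y + (-20)·z = 0
Row 3: (-9)·6 + (9)·y + (27)·z = 0
Solving gives y = -3, z = 3.
Check: Q·(6, -3, 3) = (-6, 3, -3) = -1·(6, -3, 3).

-3, 3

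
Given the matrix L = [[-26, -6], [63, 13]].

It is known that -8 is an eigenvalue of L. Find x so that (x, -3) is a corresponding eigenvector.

1

We need (L + 8I)v = 0.
L + 8I = [[-18, -6], [63, 21]].
Row 1: (-18)·x + (-6)·-3 = 0
Row 2: (63)·x + (21)·-3 = 0
Solving gives x = 1.
Check: L·(1, -3) = (-8, 24) = -8·(1, -3).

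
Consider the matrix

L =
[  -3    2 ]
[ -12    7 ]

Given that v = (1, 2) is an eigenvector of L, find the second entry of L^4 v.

2

First find the eigenvalue: Lv = (1, 2) = 1·(1, 2), so λ = 1.
Then L^4 v = λ^4·v = 1^4·(1, 2) = 1·(1, 2) = (1, 2).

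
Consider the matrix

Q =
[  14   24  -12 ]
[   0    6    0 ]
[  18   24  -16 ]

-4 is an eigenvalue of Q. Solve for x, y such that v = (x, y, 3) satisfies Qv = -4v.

2, 0

We need (Q + 4I)v = 0.
Q + 4I = [[18, 24, -12], [0, 10, 0], [18, 24, -12]].
Row 1: (18)·x + (24)·y + (-12)·3 = 0
Row 2: (0)·x + (10)·y + (0)·3 = 0
Row 3: (18)·x + (24)·y + (-12)·3 = 0
Solving gives x = 2, y = 0.
Check: Q·(2, 0, 3) = (-8, 0, -12) = -4·(2, 0, 3).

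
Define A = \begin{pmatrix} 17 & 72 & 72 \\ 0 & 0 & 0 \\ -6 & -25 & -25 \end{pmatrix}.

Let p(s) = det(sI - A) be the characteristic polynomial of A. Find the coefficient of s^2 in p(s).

The coefficient of s^2 of det(sI - A) is −trace(A).
trace(A) = (17) + (0) + (-25) = -8, so the coefficient is 8.

8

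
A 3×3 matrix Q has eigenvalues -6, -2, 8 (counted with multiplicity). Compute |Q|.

96

det(Q) is the product of the eigenvalues: (-6) · (-2) · (8) = 96.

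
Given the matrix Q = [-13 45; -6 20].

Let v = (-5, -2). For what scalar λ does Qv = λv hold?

5

Compute Qv: Q·(-5, -2) = (-25, -10).
Since Qv = λv, compare component 1: -25 = λ·-5, so λ = 5.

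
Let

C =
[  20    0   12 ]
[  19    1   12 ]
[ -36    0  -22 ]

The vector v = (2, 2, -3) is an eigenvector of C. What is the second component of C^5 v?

64

First find the eigenvalue: Cv = (4, 4, -6) = 2·(2, 2, -3), so λ = 2.
Then C^5 v = λ^5·v = 2^5·(2, 2, -3) = 32·(2, 2, -3) = (64, 64, -96).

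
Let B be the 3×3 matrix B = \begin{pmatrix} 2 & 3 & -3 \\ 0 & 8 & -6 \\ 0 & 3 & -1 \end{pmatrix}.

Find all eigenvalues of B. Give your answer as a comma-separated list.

The characteristic polynomial is p(t) = det(tI - B).
Expanding the 3×3 determinant: p(t) = t^3 - 9t^2 + 24t - 20.
Rational-root test: t = 2 gives p(2) = 0.
Factor out (t - 2): p(t) = (t - 2)·(t^2 - 7t + 10).
The quadratic factors as (t - 2)·(t - 5).
Eigenvalues: 2, 2, 5.

2, 2, 5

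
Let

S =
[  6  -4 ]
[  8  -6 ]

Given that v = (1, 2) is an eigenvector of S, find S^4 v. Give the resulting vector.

First find the eigenvalue: Sv = (-2, -4) = -2·(1, 2), so λ = -2.
Then S^4 v = λ^4·v = (-2)^4·(1, 2) = 16·(1, 2) = (16, 32).

(16, 32)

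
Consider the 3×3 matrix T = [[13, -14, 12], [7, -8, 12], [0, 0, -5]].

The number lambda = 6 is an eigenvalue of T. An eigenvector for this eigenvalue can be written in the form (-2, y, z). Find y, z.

We need (T - 6I)v = 0.
T - 6I = [[7, -14, 12], [7, -14, 12], [0, 0, -11]].
Row 1: (7)·-2 + (-14)·y + (12)·z = 0
Row 2: (7)·-2 + (-14)·y + (12)·z = 0
Row 3: (0)·-2 + (0)·y + (-11)·z = 0
Solving gives y = -1, z = 0.
Check: T·(-2, -1, 0) = (-12, -6, 0) = 6·(-2, -1, 0).

-1, 0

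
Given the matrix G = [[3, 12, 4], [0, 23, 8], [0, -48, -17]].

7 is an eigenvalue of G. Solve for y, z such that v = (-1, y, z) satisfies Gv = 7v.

We need (G - 7I)v = 0.
G - 7I = [[-4, 12, 4], [0, 16, 8], [0, -48, -24]].
Row 1: (-4)·-1 + (12)·y + (4)·z = 0
Row 2: (0)·-1 + (16)·y + (8)·z = 0
Row 3: (0)·-1 + (-48)·y + (-24)·z = 0
Solving gives y = -1, z = 2.
Check: G·(-1, -1, 2) = (-7, -7, 14) = 7·(-1, -1, 2).

-1, 2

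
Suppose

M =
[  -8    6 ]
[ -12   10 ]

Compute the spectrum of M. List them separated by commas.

det(M - λI) = (-8 - λ)(10 - λ) - (6)·(-12) = λ^2 - 2λ - 8.
This factors as (λ + 2)·(λ - 4) = 0.
Eigenvalues: -2, 4.

-2, 4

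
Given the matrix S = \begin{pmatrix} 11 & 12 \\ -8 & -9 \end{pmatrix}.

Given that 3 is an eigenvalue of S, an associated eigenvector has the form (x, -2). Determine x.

3

We need (S - 3I)v = 0.
S - 3I = [[8, 12], [-8, -12]].
Row 1: (8)·x + (12)·-2 = 0
Row 2: (-8)·x + (-12)·-2 = 0
Solving gives x = 3.
Check: S·(3, -2) = (9, -6) = 3·(3, -2).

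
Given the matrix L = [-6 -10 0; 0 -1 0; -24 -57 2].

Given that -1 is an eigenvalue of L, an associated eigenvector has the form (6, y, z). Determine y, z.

-3, -9

We need (L + 1I)v = 0.
L + 1I = [[-5, -10, 0], [0, 0, 0], [-24, -57, 3]].
Row 1: (-5)·6 + (-10)·y + (0)·z = 0
Row 2: (0)·6 + (0)·y + (0)·z = 0
Row 3: (-24)·6 + (-57)·y + (3)·z = 0
Solving gives y = -3, z = -9.
Check: L·(6, -3, -9) = (-6, 3, 9) = -1·(6, -3, -9).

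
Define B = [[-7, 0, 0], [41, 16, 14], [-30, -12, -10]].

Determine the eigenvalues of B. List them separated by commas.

-7, 2, 4

The characteristic polynomial is p(lambda) = det(lambda·I - B).
Cofactor expansion gives p(lambda) = lambda^3 + lambda^2 - 34·lambda + 56.
Try lambda = 2: p(2) = 0, so 2 is a root.
Dividing by (lambda - 2) leaves lambda^2 + 3·lambda - 28.
The quadratic factors as (lambda + 7)·(lambda - 4).
Eigenvalues: -7, 2, 4.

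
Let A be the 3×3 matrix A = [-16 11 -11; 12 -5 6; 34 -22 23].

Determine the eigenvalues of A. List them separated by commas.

-5, 1, 6

Compute the characteristic polynomial p(lambda) = det(lambda·I - A).
Expanding the 3×3 determinant: p(lambda) = lambda^3 - 2·lambda^2 - 29·lambda + 30.
Rational-root test: lambda = 6 gives p(6) = 0.
Dividing by (lambda - 6) leaves lambda^2 + 4·lambda - 5.
The quadratic factors as (lambda + 5)·(lambda - 1).
Eigenvalues: -5, 1, 6.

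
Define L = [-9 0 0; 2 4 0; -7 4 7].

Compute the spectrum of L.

L is lower triangular, so its eigenvalues are the diagonal entries.
Diagonal: -9, 4, 7.

-9, 4, 7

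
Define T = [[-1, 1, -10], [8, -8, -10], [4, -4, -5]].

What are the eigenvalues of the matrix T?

Set up det(lambda·I - T) = 0.
Expanding along the first row, p(lambda) = lambda^3 + 14·lambda^2 + 45·lambda.
Try lambda = -5: p(-5) = 0, so -5 is a root.
Dividing by (lambda + 5) leaves lambda^2 + 9·lambda.
The quadratic factors as (lambda + 9)·lambda.
Eigenvalues: -9, -5, 0.

-9, -5, 0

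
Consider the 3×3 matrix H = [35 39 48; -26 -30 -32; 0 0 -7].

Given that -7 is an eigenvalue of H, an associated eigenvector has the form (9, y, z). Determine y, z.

-6, -3

We need (H + 7I)v = 0.
H + 7I = [[42, 39, 48], [-26, -23, -32], [0, 0, 0]].
Row 1: (42)·9 + (39)·y + (48)·z = 0
Row 2: (-26)·9 + (-23)·y + (-32)·z = 0
Row 3: (0)·9 + (0)·y + (0)·z = 0
Solving gives y = -6, z = -3.
Check: H·(9, -6, -3) = (-63, 42, 21) = -7·(9, -6, -3).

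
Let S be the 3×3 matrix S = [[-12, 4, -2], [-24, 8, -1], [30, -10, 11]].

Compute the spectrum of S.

The characteristic polynomial is p(λ) = det(λI - S).
Cofactor expansion gives p(λ) = λ^3 - 7λ^2 + 6λ.
Since p(1) = 0, λ = 1 is a root.
Dividing by (λ - 1) leaves λ^2 - 6λ.
The quadratic factors as λ·(λ - 6).
Eigenvalues: 0, 1, 6.

0, 1, 6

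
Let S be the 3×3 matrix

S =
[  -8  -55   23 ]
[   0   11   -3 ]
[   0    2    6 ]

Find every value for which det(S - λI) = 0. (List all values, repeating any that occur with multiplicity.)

-8, 8, 9

The characteristic polynomial is p(λ) = det(λI - S).
Expanding the 3×3 determinant: p(λ) = λ^3 - 9λ^2 - 64λ + 576.
Try λ = -8: p(-8) = 0, so -8 is a root.
Dividing by (λ + 8) leaves λ^2 - 17λ + 72.
The quadratic factors as (λ - 8)·(λ - 9).
Eigenvalues: -8, 8, 9.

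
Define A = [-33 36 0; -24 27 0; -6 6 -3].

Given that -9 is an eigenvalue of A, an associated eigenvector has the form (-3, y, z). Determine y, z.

-2, -1

We need (A + 9I)v = 0.
A + 9I = [[-24, 36, 0], [-24, 36, 0], [-6, 6, 6]].
Row 1: (-24)·-3 + (36)·y + (0)·z = 0
Row 2: (-24)·-3 + (36)·y + (0)·z = 0
Row 3: (-6)·-3 + (6)·y + (6)·z = 0
Solving gives y = -2, z = -1.
Check: A·(-3, -2, -1) = (27, 18, 9) = -9·(-3, -2, -1).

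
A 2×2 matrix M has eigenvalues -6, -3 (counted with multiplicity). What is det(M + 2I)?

If M has eigenvalues -6, -3, then M + 2I has eigenvalues -4, -1.
det(M + 2I) = (-4) · (-1) = 4.

4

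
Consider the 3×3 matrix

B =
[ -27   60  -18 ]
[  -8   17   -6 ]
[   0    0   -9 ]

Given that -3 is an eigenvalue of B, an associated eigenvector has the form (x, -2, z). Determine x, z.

We need (B + 3I)v = 0.
B + 3I = [[-24, 60, -18], [-8, 20, -6], [0, 0, -6]].
Row 1: (-24)·x + (60)·-2 + (-18)·z = 0
Row 2: (-8)·x + (20)·-2 + (-6)·z = 0
Row 3: (0)·x + (0)·-2 + (-6)·z = 0
Solving gives x = -5, z = 0.
Check: B·(-5, -2, 0) = (15, 6, 0) = -3·(-5, -2, 0).

-5, 0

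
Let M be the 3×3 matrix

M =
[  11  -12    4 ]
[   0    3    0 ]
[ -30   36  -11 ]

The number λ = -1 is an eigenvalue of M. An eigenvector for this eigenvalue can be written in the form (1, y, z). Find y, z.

0, -3

We need (M + 1I)v = 0.
M + 1I = [[12, -12, 4], [0, 4, 0], [-30, 36, -10]].
Row 1: (12)·1 + (-12)·y + (4)·z = 0
Row 2: (0)·1 + (4)·y + (0)·z = 0
Row 3: (-30)·1 + (36)·y + (-10)·z = 0
Solving gives y = 0, z = -3.
Check: M·(1, 0, -3) = (-1, 0, 3) = -1·(1, 0, -3).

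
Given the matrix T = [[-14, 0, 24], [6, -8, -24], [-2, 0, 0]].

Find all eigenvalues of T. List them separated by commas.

-8, -8, -6

The characteristic polynomial is p(λ) = det(λI - T).
Expanding the 3×3 determinant: p(λ) = λ^3 + 22λ^2 + 160λ + 384.
Since p(-6) = 0, λ = -6 is a root.
Factor out (λ + 6): p(λ) = (λ + 6)·(λ^2 + 16λ + 64).
The quadratic factor is (λ + 8)^2.
Eigenvalues: -8, -8, -6.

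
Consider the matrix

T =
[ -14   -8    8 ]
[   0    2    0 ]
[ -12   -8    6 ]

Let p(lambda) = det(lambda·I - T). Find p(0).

-24

p(0) = det(0·I − T) = det(−T) = (−1)^3·det(T).
det(T) = 24, so p(0) = -24.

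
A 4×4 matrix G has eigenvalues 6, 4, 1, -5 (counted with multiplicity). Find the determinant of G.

-120

det(G) is the product of the eigenvalues: (6) · (4) · (1) · (-5) = -120.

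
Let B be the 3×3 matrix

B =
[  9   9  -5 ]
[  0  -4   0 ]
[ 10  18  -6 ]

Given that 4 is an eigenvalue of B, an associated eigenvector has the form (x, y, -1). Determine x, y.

We need (B - 4I)v = 0.
B - 4I = [[5, 9, -5], [0, -8, 0], [10, 18, -10]].
Row 1: (5)·x + (9)·y + (-5)·-1 = 0
Row 2: (0)·x + (-8)·y + (0)·-1 = 0
Row 3: (10)·x + (18)·y + (-10)·-1 = 0
Solving gives x = -1, y = 0.
Check: B·(-1, 0, -1) = (-4, 0, -4) = 4·(-1, 0, -1).

-1, 0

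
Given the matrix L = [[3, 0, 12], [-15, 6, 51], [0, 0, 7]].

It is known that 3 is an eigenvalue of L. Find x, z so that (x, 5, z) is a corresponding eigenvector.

1, 0

We need (L - 3I)v = 0.
L - 3I = [[0, 0, 12], [-15, 3, 51], [0, 0, 4]].
Row 1: (0)·x + (0)·5 + (12)·z = 0
Row 2: (-15)·x + (3)·5 + (51)·z = 0
Row 3: (0)·x + (0)·5 + (4)·z = 0
Solving gives x = 1, z = 0.
Check: L·(1, 5, 0) = (3, 15, 0) = 3·(1, 5, 0).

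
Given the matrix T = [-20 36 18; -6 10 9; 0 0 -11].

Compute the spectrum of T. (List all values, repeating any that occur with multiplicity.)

Set up det(rI - T) = 0.
Expanding the 3×3 determinant: p(r) = r^3 + 21r^2 + 126r + 176.
Try r = -2: p(-2) = 0, so -2 is a root.
Factor out (r + 2): p(r) = (r + 2)·(r^2 + 19r + 88).
The quadratic factors as (r + 11)·(r + 8).
Eigenvalues: -11, -8, -2.

-11, -8, -2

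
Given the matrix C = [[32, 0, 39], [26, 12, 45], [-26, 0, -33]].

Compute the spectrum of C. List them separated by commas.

Compute the characteristic polynomial p(lambda) = det(lambda·I - C).
Expanding along the first row, p(lambda) = lambda^3 - 11·lambda^2 - 54·lambda + 504.
Since p(-7) = 0, lambda = -7 is a root.
Dividing by (lambda + 7) leaves lambda^2 - 18·lambda + 72.
The quadratic factors as (lambda - 6)·(lambda - 12).
Eigenvalues: -7, 6, 12.

-7, 6, 12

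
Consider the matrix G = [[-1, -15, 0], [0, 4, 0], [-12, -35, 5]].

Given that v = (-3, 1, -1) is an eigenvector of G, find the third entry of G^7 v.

-16384

First find the eigenvalue: Gv = (-12, 4, -4) = 4·(-3, 1, -1), so λ = 4.
Then G^7 v = λ^7·v = 4^7·(-3, 1, -1) = 16384·(-3, 1, -1) = (-49152, 16384, -16384).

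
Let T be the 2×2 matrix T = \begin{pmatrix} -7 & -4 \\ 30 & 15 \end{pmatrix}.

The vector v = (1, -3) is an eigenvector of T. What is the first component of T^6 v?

15625

First find the eigenvalue: Tv = (5, -15) = 5·(1, -3), so λ = 5.
Then T^6 v = λ^6·v = 5^6·(1, -3) = 15625·(1, -3) = (15625, -46875).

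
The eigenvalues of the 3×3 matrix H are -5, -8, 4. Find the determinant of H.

160

det(H) is the product of the eigenvalues: (-5) · (-8) · (4) = 160.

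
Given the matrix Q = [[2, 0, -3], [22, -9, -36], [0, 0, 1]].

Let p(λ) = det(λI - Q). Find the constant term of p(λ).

p(λ) = λ^3 + 6λ^2 - 25λ + 18.
The constant term is 18.

18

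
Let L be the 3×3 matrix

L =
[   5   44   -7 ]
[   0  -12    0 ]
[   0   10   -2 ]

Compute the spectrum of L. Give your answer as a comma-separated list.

The characteristic polynomial is p(μ) = det(μI - L).
Expanding along the first row, p(μ) = μ^3 + 9μ^2 - 46μ - 120.
Try μ = 5: p(5) = 0, so 5 is a root.
Factor out (μ - 5): p(μ) = (μ - 5)·(μ^2 + 14μ + 24).
The quadratic factors as (μ + 12)·(μ + 2).
Eigenvalues: -12, -2, 5.

-12, -2, 5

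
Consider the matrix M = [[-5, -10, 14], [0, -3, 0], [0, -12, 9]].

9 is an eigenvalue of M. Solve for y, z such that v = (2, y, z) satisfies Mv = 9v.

We need (M - 9I)v = 0.
M - 9I = [[-14, -10, 14], [0, -12, 0], [0, -12, 0]].
Row 1: (-14)·2 + (-10)·y + (14)·z = 0
Row 2: (0)·2 + (-12)·y + (0)·z = 0
Row 3: (0)·2 + (-12)·y + (0)·z = 0
Solving gives y = 0, z = 2.
Check: M·(2, 0, 2) = (18, 0, 18) = 9·(2, 0, 2).

0, 2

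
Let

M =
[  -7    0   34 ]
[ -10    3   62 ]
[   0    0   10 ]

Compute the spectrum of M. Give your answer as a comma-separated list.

-7, 3, 10

The characteristic polynomial is p(s) = det(sI - M).
Expanding the 3×3 determinant: p(s) = s^3 - 6s^2 - 61s + 210.
Try s = -7: p(-7) = 0, so -7 is a root.
Dividing by (s + 7) leaves s^2 - 13s + 30.
The quadratic factors as (s - 3)·(s - 10).
Eigenvalues: -7, 3, 10.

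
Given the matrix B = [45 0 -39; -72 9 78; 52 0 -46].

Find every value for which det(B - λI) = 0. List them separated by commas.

Set up det(μI - B) = 0.
Expanding along the first row, p(μ) = μ^3 - 8μ^2 - 51μ + 378.
Since p(9) = 0, μ = 9 is a root.
Factor out (μ - 9): p(μ) = (μ - 9)·(μ^2 + μ - 42).
The quadratic factors as (μ + 7)·(μ - 6).
Eigenvalues: -7, 6, 9.

-7, 6, 9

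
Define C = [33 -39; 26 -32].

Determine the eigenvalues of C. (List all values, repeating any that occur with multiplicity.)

-6, 7

det(C - lambda·I) = (33 - lambda)(-32 - lambda) - (-39)·(26) = lambda^2 - lambda - 42.
This factors as (lambda + 6)·(lambda - 7) = 0.
Eigenvalues: -6, 7.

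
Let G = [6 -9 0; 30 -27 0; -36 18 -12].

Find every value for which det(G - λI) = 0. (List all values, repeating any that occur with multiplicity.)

-12, -12, -9

Set up det(lambda·I - G) = 0.
Expanding the 3×3 determinant: p(lambda) = lambda^3 + 33·lambda^2 + 360·lambda + 1296.
Rational-root test: lambda = -9 gives p(-9) = 0.
Dividing by (lambda + 9) leaves lambda^2 + 24·lambda + 144.
The quadratic factor is (lambda + 12)^2.
Eigenvalues: -12, -12, -9.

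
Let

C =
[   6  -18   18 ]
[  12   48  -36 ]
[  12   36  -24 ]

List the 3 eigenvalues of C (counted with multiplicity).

6, 12, 12

Set up det(tI - C) = 0.
Cofactor expansion gives p(t) = t^3 - 30t^2 + 288t - 864.
Since p(12) = 0, t = 12 is a root.
Dividing by (t - 12) leaves t^2 - 18t + 72.
The quadratic factors as (t - 6)·(t - 12).
Eigenvalues: 6, 12, 12.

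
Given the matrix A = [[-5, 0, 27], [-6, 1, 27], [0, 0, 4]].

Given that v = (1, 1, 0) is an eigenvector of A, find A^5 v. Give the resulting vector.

First find the eigenvalue: Av = (-5, -5, 0) = -5·(1, 1, 0), so λ = -5.
Then A^5 v = λ^5·v = (-5)^5·(1, 1, 0) = -3125·(1, 1, 0) = (-3125, -3125, 0).

(-3125, -3125, 0)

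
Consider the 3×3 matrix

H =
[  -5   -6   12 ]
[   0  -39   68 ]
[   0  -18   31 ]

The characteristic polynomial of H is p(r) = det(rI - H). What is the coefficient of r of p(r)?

p(r) = r^3 + 13r^2 + 55r + 75.
The coefficient of r is 55.

55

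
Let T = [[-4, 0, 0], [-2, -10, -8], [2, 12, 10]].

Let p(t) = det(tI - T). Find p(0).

p(0) = det(0·I − T) = det(−T) = (−1)^3·det(T).
det(T) = 16, so p(0) = -16.

-16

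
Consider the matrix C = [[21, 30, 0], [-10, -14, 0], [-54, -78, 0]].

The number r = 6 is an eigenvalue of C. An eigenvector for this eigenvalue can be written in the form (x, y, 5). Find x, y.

-2, 1

We need (C - 6I)v = 0.
C - 6I = [[15, 30, 0], [-10, -20, 0], [-54, -78, -6]].
Row 1: (15)·x + (30)·y + (0)·5 = 0
Row 2: (-10)·x + (-20)·y + (0)·5 = 0
Row 3: (-54)·x + (-78)·y + (-6)·5 = 0
Solving gives x = -2, y = 1.
Check: C·(-2, 1, 5) = (-12, 6, 30) = 6·(-2, 1, 5).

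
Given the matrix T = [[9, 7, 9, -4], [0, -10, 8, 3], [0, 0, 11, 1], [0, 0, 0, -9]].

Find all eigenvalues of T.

T is upper triangular, so its eigenvalues are the diagonal entries.
Diagonal: 9, -10, 11, -9.

-10, -9, 9, 11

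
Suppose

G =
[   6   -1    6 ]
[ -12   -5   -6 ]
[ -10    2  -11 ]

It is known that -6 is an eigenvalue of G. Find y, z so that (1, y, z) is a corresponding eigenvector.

We need (G + 6I)v = 0.
G + 6I = [[12, -1, 6], [-12, 1, -6], [-10, 2, -5]].
Row 1: (12)·1 + (-1)·y + (6)·z = 0
Row 2: (-12)·1 + (1)·y + (-6)·z = 0
Row 3: (-10)·1 + (2)·y + (-5)·z = 0
Solving gives y = 0, z = -2.
Check: G·(1, 0, -2) = (-6, 0, 12) = -6·(1, 0, -2).

0, -2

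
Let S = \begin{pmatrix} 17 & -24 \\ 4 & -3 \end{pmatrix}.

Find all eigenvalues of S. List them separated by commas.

det(S - λI) = (17 - λ)(-3 - λ) - (-24)·(4) = λ^2 - 14λ + 45.
This factors as (λ - 5)·(λ - 9) = 0.
Eigenvalues: 5, 9.

5, 9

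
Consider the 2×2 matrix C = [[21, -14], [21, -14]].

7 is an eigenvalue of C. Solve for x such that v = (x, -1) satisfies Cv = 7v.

We need (C - 7I)v = 0.
C - 7I = [[14, -14], [21, -21]].
Row 1: (14)·x + (-14)·-1 = 0
Row 2: (21)·x + (-21)·-1 = 0
Solving gives x = -1.
Check: C·(-1, -1) = (-7, -7) = 7·(-1, -1).

-1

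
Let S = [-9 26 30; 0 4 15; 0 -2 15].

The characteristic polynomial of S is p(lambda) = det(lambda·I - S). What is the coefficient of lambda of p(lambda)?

-81

p(lambda) = lambda^3 - 10·lambda^2 - 81·lambda + 810.
The coefficient of lambda is -81.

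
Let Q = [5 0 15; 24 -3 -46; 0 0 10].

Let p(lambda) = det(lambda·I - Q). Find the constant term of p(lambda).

p(lambda) = lambda^3 - 12·lambda^2 + 5·lambda + 150.
The constant term is 150.

150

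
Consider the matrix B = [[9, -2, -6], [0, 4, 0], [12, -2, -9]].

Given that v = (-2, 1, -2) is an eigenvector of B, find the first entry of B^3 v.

First find the eigenvalue: Bv = (-8, 4, -8) = 4·(-2, 1, -2), so λ = 4.
Then B^3 v = λ^3·v = 4^3·(-2, 1, -2) = 64·(-2, 1, -2) = (-128, 64, -128).

-128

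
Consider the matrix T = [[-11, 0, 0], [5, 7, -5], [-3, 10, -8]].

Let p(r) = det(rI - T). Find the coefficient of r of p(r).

p(r) = r^3 + 12r^2 + 5r - 66.
The coefficient of r is 5.

5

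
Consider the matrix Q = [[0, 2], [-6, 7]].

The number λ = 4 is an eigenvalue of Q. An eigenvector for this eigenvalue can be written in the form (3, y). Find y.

6

We need (Q - 4I)v = 0.
Q - 4I = [[-4, 2], [-6, 3]].
Row 1: (-4)·3 + (2)·y = 0
Row 2: (-6)·3 + (3)·y = 0
Solving gives y = 6.
Check: Q·(3, 6) = (12, 24) = 4·(3, 6).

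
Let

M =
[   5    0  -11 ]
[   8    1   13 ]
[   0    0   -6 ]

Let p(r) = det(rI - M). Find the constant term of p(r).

p(r) = r^3 - 31r + 30.
The constant term is 30.

30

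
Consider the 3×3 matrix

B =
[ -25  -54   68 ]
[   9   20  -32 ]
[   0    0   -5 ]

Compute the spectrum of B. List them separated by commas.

Set up det(tI - B) = 0.
Cofactor expansion gives p(t) = t^3 + 10t^2 + 11t - 70.
Try t = -5: p(-5) = 0, so -5 is a root.
Factor out (t + 5): p(t) = (t + 5)·(t^2 + 5t - 14).
The quadratic factors as (t + 7)·(t - 2).
Eigenvalues: -7, -5, 2.

-7, -5, 2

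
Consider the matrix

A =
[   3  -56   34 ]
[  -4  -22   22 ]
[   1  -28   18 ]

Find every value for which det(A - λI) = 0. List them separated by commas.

Set up det(tI - A) = 0.
Expanding along the first row, p(t) = t^3 + t^2 - 50t + 48.
Since p(1) = 0, t = 1 is a root.
Dividing by (t - 1) leaves t^2 + 2t - 48.
The quadratic factors as (t + 8)·(t - 6).
Eigenvalues: -8, 1, 6.

-8, 1, 6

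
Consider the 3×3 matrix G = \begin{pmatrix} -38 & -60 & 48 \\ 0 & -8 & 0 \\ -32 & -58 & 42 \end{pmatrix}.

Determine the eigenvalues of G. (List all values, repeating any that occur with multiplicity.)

Set up det(μI - G) = 0.
Cofactor expansion gives p(μ) = μ^3 + 4μ^2 - 92μ - 480.
Rational-root test: μ = -6 gives p(-6) = 0.
Factor out (μ + 6): p(μ) = (μ + 6)·(μ^2 - 2μ - 80).
The quadratic factors as (μ + 8)·(μ - 10).
Eigenvalues: -8, -6, 10.

-8, -6, 10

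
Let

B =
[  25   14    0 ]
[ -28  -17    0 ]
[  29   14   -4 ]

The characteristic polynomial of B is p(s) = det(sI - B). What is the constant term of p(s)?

p(s) = s^3 - 4s^2 - 65s - 132.
The constant term is -132.

-132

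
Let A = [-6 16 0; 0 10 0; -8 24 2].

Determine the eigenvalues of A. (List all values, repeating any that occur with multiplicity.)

-6, 2, 10

The characteristic polynomial is p(r) = det(rI - A).
Cofactor expansion gives p(r) = r^3 - 6r^2 - 52r + 120.
Since p(2) = 0, r = 2 is a root.
Dividing by (r - 2) leaves r^2 - 4r - 60.
The quadratic factors as (r + 6)·(r - 10).
Eigenvalues: -6, 2, 10.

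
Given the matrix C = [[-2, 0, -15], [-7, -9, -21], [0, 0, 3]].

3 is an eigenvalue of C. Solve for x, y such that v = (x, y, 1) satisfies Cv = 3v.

We need (C - 3I)v = 0.
C - 3I = [[-5, 0, -15], [-7, -12, -21], [0, 0, 0]].
Row 1: (-5)·x + (0)·y + (-15)·1 = 0
Row 2: (-7)·x + (-12)·y + (-21)·1 = 0
Row 3: (0)·x + (0)·y + (0)·1 = 0
Solving gives x = -3, y = 0.
Check: C·(-3, 0, 1) = (-9, 0, 3) = 3·(-3, 0, 1).

-3, 0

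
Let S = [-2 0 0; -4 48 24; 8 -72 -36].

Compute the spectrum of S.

Set up det(lambda·I - S) = 0.
Expanding along the first row, p(lambda) = lambda^3 - 10·lambda^2 - 24·lambda.
Rational-root test: lambda = 0 gives p(0) = 0.
Factor out lambda: p(lambda) = lambda·(lambda^2 - 10·lambda - 24).
The quadratic factors as (lambda + 2)·(lambda - 12).
Eigenvalues: -2, 0, 12.

-2, 0, 12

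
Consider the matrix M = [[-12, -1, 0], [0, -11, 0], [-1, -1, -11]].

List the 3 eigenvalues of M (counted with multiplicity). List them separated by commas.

-12, -11, -11

Compute the characteristic polynomial p(s) = det(sI - M).
Expanding the 3×3 determinant: p(s) = s^3 + 34s^2 + 385s + 1452.
Since p(-11) = 0, s = -11 is a root.
Factor out (s + 11): p(s) = (s + 11)·(s^2 + 23s + 132).
The quadratic factors as (s + 12)·(s + 11).
Eigenvalues: -12, -11, -11.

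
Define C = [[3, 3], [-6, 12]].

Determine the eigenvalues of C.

6, 9

det(C - tI) = (3 - t)(12 - t) - (3)·(-6) = t^2 - 15t + 54.
This factors as (t - 6)·(t - 9) = 0.
Eigenvalues: 6, 9.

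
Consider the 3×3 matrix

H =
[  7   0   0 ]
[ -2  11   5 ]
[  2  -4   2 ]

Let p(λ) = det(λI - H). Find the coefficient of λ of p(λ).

133

p(λ) = λ^3 - 20λ^2 + 133λ - 294.
The coefficient of λ is 133.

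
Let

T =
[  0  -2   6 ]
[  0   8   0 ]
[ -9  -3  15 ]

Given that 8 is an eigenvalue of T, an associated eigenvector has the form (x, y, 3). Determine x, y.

2, 1

We need (T - 8I)v = 0.
T - 8I = [[-8, -2, 6], [0, 0, 0], [-9, -3, 7]].
Row 1: (-8)·x + (-2)·y + (6)·3 = 0
Row 2: (0)·x + (0)·y + (0)·3 = 0
Row 3: (-9)·x + (-3)·y + (7)·3 = 0
Solving gives x = 2, y = 1.
Check: T·(2, 1, 3) = (16, 8, 24) = 8·(2, 1, 3).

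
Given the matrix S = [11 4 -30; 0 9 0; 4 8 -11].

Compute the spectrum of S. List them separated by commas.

Set up det(tI - S) = 0.
Expanding the 3×3 determinant: p(t) = t^3 - 9t^2 - t + 9.
Since p(-1) = 0, t = -1 is a root.
Factor out (t + 1): p(t) = (t + 1)·(t^2 - 10t + 9).
The quadratic factors as (t - 1)·(t - 9).
Eigenvalues: -1, 1, 9.

-1, 1, 9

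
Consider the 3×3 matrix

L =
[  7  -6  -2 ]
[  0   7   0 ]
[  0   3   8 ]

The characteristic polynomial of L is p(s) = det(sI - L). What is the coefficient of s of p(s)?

161

p(s) = s^3 - 22s^2 + 161s - 392.
The coefficient of s is 161.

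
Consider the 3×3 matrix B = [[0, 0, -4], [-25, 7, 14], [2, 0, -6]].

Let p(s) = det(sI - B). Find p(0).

-56

p(0) = det(0·I − B) = det(−B) = (−1)^3·det(B).
det(B) = 56, so p(0) = -56.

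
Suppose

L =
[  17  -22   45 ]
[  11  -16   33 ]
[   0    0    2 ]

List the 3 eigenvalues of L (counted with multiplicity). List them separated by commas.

-5, 2, 6

The characteristic polynomial is p(λ) = det(λI - L).
Cofactor expansion gives p(λ) = λ^3 - 3λ^2 - 28λ + 60.
Try λ = 2: p(2) = 0, so 2 is a root.
Factor out (λ - 2): p(λ) = (λ - 2)·(λ^2 - λ - 30).
The quadratic factors as (λ + 5)·(λ - 6).
Eigenvalues: -5, 2, 6.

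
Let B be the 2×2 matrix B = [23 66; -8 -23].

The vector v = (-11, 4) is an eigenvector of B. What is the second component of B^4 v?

First find the eigenvalue: Bv = (11, -4) = -1·(-11, 4), so λ = -1.
Then B^4 v = λ^4·v = (-1)^4·(-11, 4) = 1·(-11, 4) = (-11, 4).

4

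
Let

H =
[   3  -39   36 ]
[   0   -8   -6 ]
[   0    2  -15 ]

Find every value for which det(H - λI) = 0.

-12, -11, 3

Compute the characteristic polynomial p(λ) = det(λI - H).
Expanding the 3×3 determinant: p(λ) = λ^3 + 20λ^2 + 63λ - 396.
Rational-root test: λ = 3 gives p(3) = 0.
Factor out (λ - 3): p(λ) = (λ - 3)·(λ^2 + 23λ + 132).
The quadratic factors as (λ + 12)·(λ + 11).
Eigenvalues: -12, -11, 3.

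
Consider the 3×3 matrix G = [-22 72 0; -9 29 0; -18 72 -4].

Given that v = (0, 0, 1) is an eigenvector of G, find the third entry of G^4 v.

First find the eigenvalue: Gv = (0, 0, -4) = -4·(0, 0, 1), so λ = -4.
Then G^4 v = λ^4·v = (-4)^4·(0, 0, 1) = 256·(0, 0, 1) = (0, 0, 256).

256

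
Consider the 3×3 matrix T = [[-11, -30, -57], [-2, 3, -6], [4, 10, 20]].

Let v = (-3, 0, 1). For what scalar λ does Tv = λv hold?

8

Compute Tv: T·(-3, 0, 1) = (-24, 0, 8).
Since Tv = λv, compare component 1: -24 = λ·-3, so λ = 8.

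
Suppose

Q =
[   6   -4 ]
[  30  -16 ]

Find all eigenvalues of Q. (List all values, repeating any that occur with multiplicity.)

-6, -4

det(Q - tI) = (6 - t)(-16 - t) - (-4)·(30) = t^2 + 10t + 24.
This factors as (t + 6)·(t + 4) = 0.
Eigenvalues: -6, -4.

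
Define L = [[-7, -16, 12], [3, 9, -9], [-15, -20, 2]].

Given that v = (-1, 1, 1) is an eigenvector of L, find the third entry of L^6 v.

First find the eigenvalue: Lv = (3, -3, -3) = -3·(-1, 1, 1), so λ = -3.
Then L^6 v = λ^6·v = (-3)^6·(-1, 1, 1) = 729·(-1, 1, 1) = (-729, 729, 729).

729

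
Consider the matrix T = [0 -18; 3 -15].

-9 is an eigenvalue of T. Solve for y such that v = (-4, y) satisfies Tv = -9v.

-2

We need (T + 9I)v = 0.
T + 9I = [[9, -18], [3, -6]].
Row 1: (9)·-4 + (-18)·y = 0
Row 2: (3)·-4 + (-6)·y = 0
Solving gives y = -2.
Check: T·(-4, -2) = (36, 18) = -9·(-4, -2).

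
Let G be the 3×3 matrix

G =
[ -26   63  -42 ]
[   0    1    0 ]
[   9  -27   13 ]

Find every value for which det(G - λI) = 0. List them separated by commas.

Set up det(tI - G) = 0.
Expanding along the first row, p(t) = t^3 + 12t^2 + 27t - 40.
Try t = -8: p(-8) = 0, so -8 is a root.
Dividing by (t + 8) leaves t^2 + 4t - 5.
The quadratic factors as (t + 5)·(t - 1).
Eigenvalues: -8, -5, 1.

-8, -5, 1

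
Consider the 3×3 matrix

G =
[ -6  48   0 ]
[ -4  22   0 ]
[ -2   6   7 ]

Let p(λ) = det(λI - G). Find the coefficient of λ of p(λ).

p(λ) = λ^3 - 23λ^2 + 172λ - 420.
The coefficient of λ is 172.

172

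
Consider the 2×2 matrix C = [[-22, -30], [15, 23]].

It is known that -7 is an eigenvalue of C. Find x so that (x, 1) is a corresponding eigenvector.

We need (C + 7I)v = 0.
C + 7I = [[-15, -30], [15, 30]].
Row 1: (-15)·x + (-30)·1 = 0
Row 2: (15)·x + (30)·1 = 0
Solving gives x = -2.
Check: C·(-2, 1) = (14, -7) = -7·(-2, 1).

-2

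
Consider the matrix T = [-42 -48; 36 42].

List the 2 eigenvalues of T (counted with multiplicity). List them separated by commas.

det(T - λI) = (-42 - λ)(42 - λ) - (-48)·(36) = λ^2 - 36.
This factors as (λ + 6)·(λ - 6) = 0.
Eigenvalues: -6, 6.

-6, 6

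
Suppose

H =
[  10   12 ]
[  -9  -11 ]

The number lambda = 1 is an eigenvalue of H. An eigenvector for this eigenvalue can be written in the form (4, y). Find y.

We need (H - 1I)v = 0.
H - 1I = [[9, 12], [-9, -12]].
Row 1: (9)·4 + (12)·y = 0
Row 2: (-9)·4 + (-12)·y = 0
Solving gives y = -3.
Check: H·(4, -3) = (4, -3) = 1·(4, -3).

-3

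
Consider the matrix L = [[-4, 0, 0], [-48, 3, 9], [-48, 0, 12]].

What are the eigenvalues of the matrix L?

-4, 3, 12

Compute the characteristic polynomial p(s) = det(sI - L).
Cofactor expansion gives p(s) = s^3 - 11s^2 - 24s + 144.
Since p(-4) = 0, s = -4 is a root.
Factor out (s + 4): p(s) = (s + 4)·(s^2 - 15s + 36).
The quadratic factors as (s - 3)·(s - 12).
Eigenvalues: -4, 3, 12.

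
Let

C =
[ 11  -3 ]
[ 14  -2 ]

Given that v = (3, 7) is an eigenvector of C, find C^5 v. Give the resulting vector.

(3072, 7168)

First find the eigenvalue: Cv = (12, 28) = 4·(3, 7), so λ = 4.
Then C^5 v = λ^5·v = 4^5·(3, 7) = 1024·(3, 7) = (3072, 7168).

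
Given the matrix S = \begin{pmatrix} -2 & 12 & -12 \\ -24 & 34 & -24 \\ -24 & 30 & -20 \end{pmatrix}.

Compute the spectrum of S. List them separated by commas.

-2, 4, 10

The characteristic polynomial is p(s) = det(sI - S).
Cofactor expansion gives p(s) = s^3 - 12s^2 + 12s + 80.
Rational-root test: s = -2 gives p(-2) = 0.
Factor out (s + 2): p(s) = (s + 2)·(s^2 - 14s + 40).
The quadratic factors as (s - 4)·(s - 10).
Eigenvalues: -2, 4, 10.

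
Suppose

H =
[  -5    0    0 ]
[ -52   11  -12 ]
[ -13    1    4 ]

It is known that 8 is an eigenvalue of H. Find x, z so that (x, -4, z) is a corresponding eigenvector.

0, -1

We need (H - 8I)v = 0.
H - 8I = [[-13, 0, 0], [-52, 3, -12], [-13, 1, -4]].
Row 1: (-13)·x + (0)·-4 + (0)·z = 0
Row 2: (-52)·x + (3)·-4 + (-12)·z = 0
Row 3: (-13)·x + (1)·-4 + (-4)·z = 0
Solving gives x = 0, z = -1.
Check: H·(0, -4, -1) = (0, -32, -8) = 8·(0, -4, -1).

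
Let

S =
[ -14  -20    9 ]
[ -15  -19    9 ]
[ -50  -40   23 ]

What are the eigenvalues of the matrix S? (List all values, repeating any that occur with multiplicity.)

Compute the characteristic polynomial p(μ) = det(μI - S).
Cofactor expansion gives p(μ) = μ^3 + 10μ^2 + 17μ - 28.
Try μ = 1: p(1) = 0, so 1 is a root.
Factor out (μ - 1): p(μ) = (μ - 1)·(μ^2 + 11μ + 28).
The quadratic factors as (μ + 7)·(μ + 4).
Eigenvalues: -7, -4, 1.

-7, -4, 1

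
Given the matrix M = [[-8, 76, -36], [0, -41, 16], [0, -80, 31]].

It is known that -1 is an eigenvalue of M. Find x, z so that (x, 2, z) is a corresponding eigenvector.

-4, 5

We need (M + 1I)v = 0.
M + 1I = [[-7, 76, -36], [0, -40, 16], [0, -80, 32]].
Row 1: (-7)·x + (76)·2 + (-36)·z = 0
Row 2: (0)·x + (-40)·2 + (16)·z = 0
Row 3: (0)·x + (-80)·2 + (32)·z = 0
Solving gives x = -4, z = 5.
Check: M·(-4, 2, 5) = (4, -2, -5) = -1·(-4, 2, 5).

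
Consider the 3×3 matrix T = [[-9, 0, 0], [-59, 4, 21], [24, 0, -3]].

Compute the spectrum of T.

-9, -3, 4

The characteristic polynomial is p(t) = det(tI - T).
Cofactor expansion gives p(t) = t^3 + 8t^2 - 21t - 108.
Since p(-3) = 0, t = -3 is a root.
Dividing by (t + 3) leaves t^2 + 5t - 36.
The quadratic factors as (t + 9)·(t - 4).
Eigenvalues: -9, -3, 4.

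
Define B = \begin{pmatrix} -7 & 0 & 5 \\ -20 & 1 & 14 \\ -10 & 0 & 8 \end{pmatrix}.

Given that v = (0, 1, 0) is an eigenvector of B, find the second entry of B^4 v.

First find the eigenvalue: Bv = (0, 1, 0) = 1·(0, 1, 0), so λ = 1.
Then B^4 v = λ^4·v = 1^4·(0, 1, 0) = 1·(0, 1, 0) = (0, 1, 0).

1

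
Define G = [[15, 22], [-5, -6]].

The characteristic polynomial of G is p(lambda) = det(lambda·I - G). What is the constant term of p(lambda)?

20

p(lambda) = lambda^2 - 9·lambda + 20.
The constant term is 20.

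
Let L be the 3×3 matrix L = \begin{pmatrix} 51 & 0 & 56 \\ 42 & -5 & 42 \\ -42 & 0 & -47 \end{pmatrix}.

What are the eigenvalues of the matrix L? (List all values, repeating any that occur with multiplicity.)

Set up det(sI - L) = 0.
Expanding along the first row, p(s) = s^3 + s^2 - 65s - 225.
Try s = -5: p(-5) = 0, so -5 is a root.
Dividing by (s + 5) leaves s^2 - 4s - 45.
The quadratic factors as (s + 5)·(s - 9).
Eigenvalues: -5, -5, 9.

-5, -5, 9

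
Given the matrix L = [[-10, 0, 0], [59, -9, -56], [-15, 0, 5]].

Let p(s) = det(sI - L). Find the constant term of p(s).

p(s) = s^3 + 14s^2 - 5s - 450.
The constant term is -450.

-450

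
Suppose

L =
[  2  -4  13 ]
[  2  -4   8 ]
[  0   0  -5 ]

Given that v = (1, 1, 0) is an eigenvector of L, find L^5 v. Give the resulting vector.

First find the eigenvalue: Lv = (-2, -2, 0) = -2·(1, 1, 0), so λ = -2.
Then L^5 v = λ^5·v = (-2)^5·(1, 1, 0) = -32·(1, 1, 0) = (-32, -32, 0).

(-32, -32, 0)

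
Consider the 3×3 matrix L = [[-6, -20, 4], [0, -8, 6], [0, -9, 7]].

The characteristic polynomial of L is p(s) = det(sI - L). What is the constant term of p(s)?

-12

p(s) = s^3 + 7s^2 + 4s - 12.
The constant term is -12.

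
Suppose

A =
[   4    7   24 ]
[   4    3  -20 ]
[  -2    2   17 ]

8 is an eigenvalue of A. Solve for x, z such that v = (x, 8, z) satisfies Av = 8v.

-10, -4

We need (A - 8I)v = 0.
A - 8I = [[-4, 7, 24], [4, -5, -20], [-2, 2, 9]].
Row 1: (-4)·x + (7)·8 + (24)·z = 0
Row 2: (4)·x + (-5)·8 + (-20)·z = 0
Row 3: (-2)·x + (2)·8 + (9)·z = 0
Solving gives x = -10, z = -4.
Check: A·(-10, 8, -4) = (-80, 64, -32) = 8·(-10, 8, -4).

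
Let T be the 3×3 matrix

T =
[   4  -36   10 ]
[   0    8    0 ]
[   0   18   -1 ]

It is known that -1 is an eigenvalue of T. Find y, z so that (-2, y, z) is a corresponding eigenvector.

We need (T + 1I)v = 0.
T + 1I = [[5, -36, 10], [0, 9, 0], [0, 18, 0]].
Row 1: (5)·-2 + (-36)·y + (10)·z = 0
Row 2: (0)·-2 + (9)·y + (0)·z = 0
Row 3: (0)·-2 + (18)·y + (0)·z = 0
Solving gives y = 0, z = 1.
Check: T·(-2, 0, 1) = (2, 0, -1) = -1·(-2, 0, 1).

0, 1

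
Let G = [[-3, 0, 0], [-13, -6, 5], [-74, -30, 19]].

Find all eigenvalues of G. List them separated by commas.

-3, 4, 9

The characteristic polynomial is p(μ) = det(μI - G).
Expanding along the first row, p(μ) = μ^3 - 10μ^2 - 3μ + 108.
Since p(9) = 0, μ = 9 is a root.
Dividing by (μ - 9) leaves μ^2 - μ - 12.
The quadratic factors as (μ + 3)·(μ - 4).
Eigenvalues: -3, 4, 9.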